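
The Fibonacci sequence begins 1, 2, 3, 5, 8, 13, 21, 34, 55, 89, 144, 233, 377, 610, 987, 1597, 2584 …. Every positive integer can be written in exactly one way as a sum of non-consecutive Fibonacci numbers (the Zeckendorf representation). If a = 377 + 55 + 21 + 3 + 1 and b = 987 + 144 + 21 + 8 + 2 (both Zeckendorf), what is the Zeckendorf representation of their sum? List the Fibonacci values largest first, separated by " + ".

1597 + 21 + 1

The two numbers are 457 and 1162, so their sum is 1619.
1597 ≤ 1619 < 2584, so take 1597; remainder 22
21 ≤ 22 < 34, so take 21; remainder 1
1 ≤ 1 < 2, so take 1; remainder 0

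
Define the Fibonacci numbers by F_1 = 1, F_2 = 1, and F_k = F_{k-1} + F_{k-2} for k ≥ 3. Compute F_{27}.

196418

Iterating the recurrence up to F_{21} = 10946 and F_{20} = 6765:
F_{22} = F_{21} + F_{20} = 10946 + 6765 = 17711
F_{23} = F_{22} + F_{21} = 17711 + 10946 = 28657
F_{24} = F_{23} + F_{22} = 28657 + 17711 = 46368
F_{25} = F_{24} + F_{23} = 46368 + 28657 = 75025
F_{26} = F_{25} + F_{24} = 75025 + 46368 = 121393
F_{27} = F_{26} + F_{25} = 121393 + 75025 = 196418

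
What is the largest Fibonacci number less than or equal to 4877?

4181

4181 ≤ 4877 < 6765, so the largest Fibonacci number not exceeding 4877 is 4181.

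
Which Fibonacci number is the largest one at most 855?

610

610 ≤ 855 < 987, so the largest Fibonacci number not exceeding 855 is 610.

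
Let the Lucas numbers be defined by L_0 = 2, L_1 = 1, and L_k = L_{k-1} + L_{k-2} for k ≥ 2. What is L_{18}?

Iterating the recurrence up to L_{11} = 199 and L_{10} = 123:
L_{12} = L_{11} + L_{10} = 199 + 123 = 322
L_{13} = L_{12} + L_{11} = 322 + 199 = 521
L_{14} = L_{13} + L_{12} = 521 + 322 = 843
L_{15} = L_{14} + L_{13} = 843 + 521 = 1364
L_{16} = L_{15} + L_{14} = 1364 + 843 = 2207
L_{17} = L_{16} + L_{15} = 2207 + 1364 = 3571
L_{18} = L_{17} + L_{16} = 3571 + 2207 = 5778

5778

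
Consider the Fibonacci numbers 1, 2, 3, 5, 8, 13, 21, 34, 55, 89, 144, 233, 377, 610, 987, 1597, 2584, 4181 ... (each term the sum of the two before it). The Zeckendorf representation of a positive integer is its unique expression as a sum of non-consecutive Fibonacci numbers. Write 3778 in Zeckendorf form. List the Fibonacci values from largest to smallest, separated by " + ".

Repeatedly subtract the largest Fibonacci number that fits:
2584 ≤ 3778 < 4181, so take 2584; remainder 1194
987 ≤ 1194 < 1597, so take 987; remainder 207
144 ≤ 207 < 233, so take 144; remainder 63
55 ≤ 63 < 89, so take 55; remainder 8
8 ≤ 8 < 13, so take 8; remainder 0
So 3778 = 2584 + 987 + 144 + 55 + 8, with no two terms consecutive in the sequence.

2584 + 987 + 144 + 55 + 8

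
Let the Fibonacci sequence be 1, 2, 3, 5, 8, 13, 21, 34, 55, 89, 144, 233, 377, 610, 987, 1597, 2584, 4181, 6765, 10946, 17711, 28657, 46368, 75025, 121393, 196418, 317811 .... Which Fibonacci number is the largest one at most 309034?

196418

196418 ≤ 309034 < 317811, so the largest Fibonacci number not exceeding 309034 is 196418.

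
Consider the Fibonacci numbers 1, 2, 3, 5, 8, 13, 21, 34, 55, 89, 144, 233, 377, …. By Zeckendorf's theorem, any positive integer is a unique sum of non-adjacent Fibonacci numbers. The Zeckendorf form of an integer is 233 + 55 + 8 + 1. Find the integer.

233 + 55 + 8 + 1 = 297.

297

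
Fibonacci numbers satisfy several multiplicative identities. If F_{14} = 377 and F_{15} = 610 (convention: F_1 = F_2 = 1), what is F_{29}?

By F_{2k+1} = F_k² + F_{k+1}²: F_{29} = 377² + 610² = 142129 + 372100 = 514229.

514229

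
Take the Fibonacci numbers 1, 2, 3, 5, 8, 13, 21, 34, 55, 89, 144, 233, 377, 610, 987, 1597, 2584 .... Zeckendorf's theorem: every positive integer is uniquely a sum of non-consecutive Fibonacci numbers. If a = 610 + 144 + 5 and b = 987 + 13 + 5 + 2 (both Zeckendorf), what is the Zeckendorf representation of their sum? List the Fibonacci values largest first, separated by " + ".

The two numbers are 759 and 1007, so their sum is 1766.
Greedily peel off the largest Fibonacci term at each step:
1766 − 1597 = 169
169 − 144 = 25
25 − 21 = 4
4 − 3 = 1
1 − 1 = 0

1597 + 144 + 21 + 3 + 1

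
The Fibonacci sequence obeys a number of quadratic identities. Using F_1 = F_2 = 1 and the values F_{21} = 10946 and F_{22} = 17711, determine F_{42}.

By the doubling identity F_{2k} = F_k(2F_{k+1} − F_k): F_{42} = 10946·(2·17711 − 10946) = 10946·24476 = 267914296.

267914296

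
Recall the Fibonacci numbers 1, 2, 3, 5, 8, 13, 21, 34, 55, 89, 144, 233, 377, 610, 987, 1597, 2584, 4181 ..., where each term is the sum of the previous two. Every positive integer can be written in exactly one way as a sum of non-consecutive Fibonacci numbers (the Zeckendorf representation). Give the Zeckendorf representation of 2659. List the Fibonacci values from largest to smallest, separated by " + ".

2584 + 55 + 13 + 5 + 2

2659: greatest Fibonacci not exceeding it is 2584, leaving 75
75: greatest Fibonacci not exceeding it is 55, leaving 20
20: greatest Fibonacci not exceeding it is 13, leaving 7
7: greatest Fibonacci not exceeding it is 5, leaving 2
2: greatest Fibonacci not exceeding it is 2, leaving 0
So 2659 = 2584 + 55 + 13 + 5 + 2, with no two terms consecutive in the sequence.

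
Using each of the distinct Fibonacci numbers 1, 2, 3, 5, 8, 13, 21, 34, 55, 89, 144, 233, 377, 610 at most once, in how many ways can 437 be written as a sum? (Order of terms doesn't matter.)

Starting from the Zeckendorf form and repeatedly splitting a term F_k into F_{k−1} + F_{k−2} (when neither is already used) reaches every representation.
437 = 377+55+5 = 377+55+3+2 = 377+34+21+5 = 233+144+55+5 = … (12 more), for 16 in all.

16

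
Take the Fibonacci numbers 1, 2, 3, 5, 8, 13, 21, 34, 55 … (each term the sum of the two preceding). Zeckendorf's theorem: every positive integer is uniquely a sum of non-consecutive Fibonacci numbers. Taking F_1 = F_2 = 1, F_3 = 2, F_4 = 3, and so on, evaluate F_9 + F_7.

F_9 + F_7 = 34 + 13 = 47.

47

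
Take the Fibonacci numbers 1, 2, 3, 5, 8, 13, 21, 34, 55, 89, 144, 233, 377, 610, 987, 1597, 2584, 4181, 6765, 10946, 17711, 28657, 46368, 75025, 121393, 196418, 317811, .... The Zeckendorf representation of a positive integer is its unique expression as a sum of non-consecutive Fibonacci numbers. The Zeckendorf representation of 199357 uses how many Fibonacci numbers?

8

largest Fibonacci ≤ 199357 is 196418; 199357 − 196418 = 2939
largest Fibonacci ≤ 2939 is 2584; 2939 − 2584 = 355
largest Fibonacci ≤ 355 is 233; 355 − 233 = 122
largest Fibonacci ≤ 122 is 89; 122 − 89 = 33
largest Fibonacci ≤ 33 is 21; 33 − 21 = 12
largest Fibonacci ≤ 12 is 8; 12 − 8 = 4
largest Fibonacci ≤ 4 is 3; 4 − 3 = 1
largest Fibonacci ≤ 1 is 1; 1 − 1 = 0
199357 = 196418 + 2584 + 233 + 89 + 21 + 8 + 3 + 1, which has 8 terms.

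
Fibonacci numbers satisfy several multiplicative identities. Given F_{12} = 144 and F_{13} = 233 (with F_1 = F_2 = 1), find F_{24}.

By the doubling identity F_{2k} = F_k(2F_{k+1} − F_k): F_{24} = 144·(2·233 − 144) = 144·322 = 46368.

46368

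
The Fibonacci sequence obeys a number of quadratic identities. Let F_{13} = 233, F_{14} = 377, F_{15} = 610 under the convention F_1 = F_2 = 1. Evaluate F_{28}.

317811

By the addition formula F_{m+n} = F_m F_{n+1} + F_{m−1} F_n with m=14, n=14: F_{28} = 377·610 + 233·377 = 229970 + 87841 = 317811.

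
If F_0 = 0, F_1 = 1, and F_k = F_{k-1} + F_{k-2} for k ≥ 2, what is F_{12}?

Iterating the recurrence up to F_{7} = 13 and F_{6} = 8:
F_{8} = F_{7} + F_{6} = 13 + 8 = 21
F_{9} = F_{8} + F_{7} = 21 + 13 = 34
F_{10} = F_{9} + F_{8} = 34 + 21 = 55
F_{11} = F_{10} + F_{9} = 55 + 34 = 89
F_{12} = F_{11} + F_{10} = 89 + 55 = 144

144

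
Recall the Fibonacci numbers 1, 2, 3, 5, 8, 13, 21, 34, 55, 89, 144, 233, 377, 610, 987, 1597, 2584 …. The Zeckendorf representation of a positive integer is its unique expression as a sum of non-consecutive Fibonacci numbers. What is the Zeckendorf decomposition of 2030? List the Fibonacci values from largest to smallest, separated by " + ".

Greedy algorithm:
largest Fibonacci ≤ 2030 is 1597; 2030 − 1597 = 433
largest Fibonacci ≤ 433 is 377; 433 − 377 = 56
largest Fibonacci ≤ 56 is 55; 56 − 55 = 1
largest Fibonacci ≤ 1 is 1; 1 − 1 = 0
So 2030 = 1597 + 377 + 55 + 1, with no two terms consecutive in the sequence.

1597 + 377 + 55 + 1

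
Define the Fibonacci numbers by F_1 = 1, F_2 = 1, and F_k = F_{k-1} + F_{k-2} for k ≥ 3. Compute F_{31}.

1346269

Iterating the recurrence up to F_{25} = 75025 and F_{24} = 46368:
F_{26} = F_{25} + F_{24} = 75025 + 46368 = 121393
F_{27} = F_{26} + F_{25} = 121393 + 75025 = 196418
F_{28} = F_{27} + F_{26} = 196418 + 121393 = 317811
F_{29} = F_{28} + F_{27} = 317811 + 196418 = 514229
F_{30} = F_{29} + F_{28} = 514229 + 317811 = 832040
F_{31} = F_{30} + F_{29} = 832040 + 514229 = 1346269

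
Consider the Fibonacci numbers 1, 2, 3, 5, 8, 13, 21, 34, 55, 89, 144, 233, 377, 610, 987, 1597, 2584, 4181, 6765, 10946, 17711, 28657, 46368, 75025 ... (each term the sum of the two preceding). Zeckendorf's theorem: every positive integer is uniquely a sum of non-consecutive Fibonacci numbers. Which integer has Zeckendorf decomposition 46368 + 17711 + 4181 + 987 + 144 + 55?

69446

46368 + 17711 + 4181 + 987 + 144 + 55 = 69446.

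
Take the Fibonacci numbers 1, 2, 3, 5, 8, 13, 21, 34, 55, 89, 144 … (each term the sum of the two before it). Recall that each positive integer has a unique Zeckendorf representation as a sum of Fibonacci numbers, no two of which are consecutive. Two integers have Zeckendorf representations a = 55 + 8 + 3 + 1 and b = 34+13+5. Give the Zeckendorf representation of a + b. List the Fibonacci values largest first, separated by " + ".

The two numbers are 67 and 52, so their sum is 119.
Greedy algorithm:
subtract 89 from 119: 30 remains
subtract 21 from 30: 9 remains
subtract 8 from 9: 1 remains
subtract 1 from 1: 0 remains

89 + 21 + 8 + 1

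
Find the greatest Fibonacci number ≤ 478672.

317811

317811 ≤ 478672 < 514229, so the largest Fibonacci number not exceeding 478672 is 317811.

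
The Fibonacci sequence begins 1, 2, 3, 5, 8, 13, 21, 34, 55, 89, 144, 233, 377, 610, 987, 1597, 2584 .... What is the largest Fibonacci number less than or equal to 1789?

1597 ≤ 1789 < 2584, so the largest Fibonacci number not exceeding 1789 is 1597.

1597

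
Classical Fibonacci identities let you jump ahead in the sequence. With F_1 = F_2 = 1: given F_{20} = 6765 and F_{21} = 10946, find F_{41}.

By F_{2k+1} = F_k² + F_{k+1}²: F_{41} = 6765² + 10946² = 45765225 + 119814916 = 165580141.

165580141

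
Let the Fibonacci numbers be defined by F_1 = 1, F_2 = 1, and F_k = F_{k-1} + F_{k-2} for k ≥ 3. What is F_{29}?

514229

Iterating the recurrence up to F_{25} = 75025 and F_{24} = 46368:
F_{26} = F_{25} + F_{24} = 75025 + 46368 = 121393
F_{27} = F_{26} + F_{25} = 121393 + 75025 = 196418
F_{28} = F_{27} + F_{26} = 196418 + 121393 = 317811
F_{29} = F_{28} + F_{27} = 317811 + 196418 = 514229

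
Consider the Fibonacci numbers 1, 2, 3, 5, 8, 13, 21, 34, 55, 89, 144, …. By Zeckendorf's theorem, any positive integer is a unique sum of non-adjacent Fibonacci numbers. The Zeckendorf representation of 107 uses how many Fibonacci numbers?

Repeatedly subtract the largest Fibonacci number that fits:
107 − 89 = 18
18 − 13 = 5
5 − 5 = 0
107 = 89 + 13 + 5, which has 3 terms.

3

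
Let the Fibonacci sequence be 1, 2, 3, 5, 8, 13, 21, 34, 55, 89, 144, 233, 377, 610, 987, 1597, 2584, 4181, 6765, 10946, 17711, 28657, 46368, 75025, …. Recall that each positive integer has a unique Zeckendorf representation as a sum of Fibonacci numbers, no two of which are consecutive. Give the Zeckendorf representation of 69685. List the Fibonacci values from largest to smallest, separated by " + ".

46368 + 17711 + 4181 + 987 + 377 + 55 + 5 + 1

46368 ≤ 69685 < 75025, so take 46368; remainder 23317
17711 ≤ 23317 < 28657, so take 17711; remainder 5606
4181 ≤ 5606 < 6765, so take 4181; remainder 1425
987 ≤ 1425 < 1597, so take 987; remainder 438
377 ≤ 438 < 610, so take 377; remainder 61
55 ≤ 61 < 89, so take 55; remainder 6
5 ≤ 6 < 8, so take 5; remainder 1
1 ≤ 1 < 2, so take 1; remainder 0
So 69685 = 46368 + 17711 + 4181 + 987 + 377 + 55 + 5 + 1, with no two terms consecutive in the sequence.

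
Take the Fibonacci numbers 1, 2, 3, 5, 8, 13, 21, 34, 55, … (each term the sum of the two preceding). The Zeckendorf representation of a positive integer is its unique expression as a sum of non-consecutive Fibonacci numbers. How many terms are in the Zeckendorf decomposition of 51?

4

Greedy algorithm:
51 − 34 = 17
17 − 13 = 4
4 − 3 = 1
1 − 1 = 0
51 = 34 + 13 + 3 + 1, which has 4 terms.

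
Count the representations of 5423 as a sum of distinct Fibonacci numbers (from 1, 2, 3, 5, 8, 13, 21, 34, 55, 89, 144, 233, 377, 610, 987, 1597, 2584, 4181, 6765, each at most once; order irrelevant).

Each representation comes from the Zeckendorf form by replacing some F_k with F_{k−1} + F_{k−2} where possible.
5423 = 4181+987+233+21+1 = 4181+987+233+13+8+1 = 4181+987+144+89+21+1 = 4181+610+377+233+21+1 = … (32 more), for 36 in all.

36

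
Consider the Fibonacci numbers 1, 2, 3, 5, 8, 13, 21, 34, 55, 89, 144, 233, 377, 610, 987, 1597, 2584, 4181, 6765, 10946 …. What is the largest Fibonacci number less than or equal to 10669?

6765 ≤ 10669 < 10946, so the largest Fibonacci number not exceeding 10669 is 6765.

6765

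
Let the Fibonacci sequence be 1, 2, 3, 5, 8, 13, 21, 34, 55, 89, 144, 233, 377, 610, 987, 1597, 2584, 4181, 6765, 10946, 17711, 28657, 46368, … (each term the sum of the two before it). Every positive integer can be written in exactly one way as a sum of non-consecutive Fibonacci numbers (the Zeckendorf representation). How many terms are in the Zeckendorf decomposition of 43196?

43196: greatest Fibonacci not exceeding it is 28657, leaving 14539
14539: greatest Fibonacci not exceeding it is 10946, leaving 3593
3593: greatest Fibonacci not exceeding it is 2584, leaving 1009
1009: greatest Fibonacci not exceeding it is 987, leaving 22
22: greatest Fibonacci not exceeding it is 21, leaving 1
1: greatest Fibonacci not exceeding it is 1, leaving 0
43196 = 28657 + 10946 + 2584 + 987 + 21 + 1, which has 6 terms.

6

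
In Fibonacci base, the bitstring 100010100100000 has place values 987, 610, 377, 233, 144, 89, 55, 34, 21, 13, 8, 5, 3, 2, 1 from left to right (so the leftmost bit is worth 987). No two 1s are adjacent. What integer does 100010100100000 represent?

Summing the place values of the 1 bits: 987 + 144 + 55 + 13 = 1199.

1199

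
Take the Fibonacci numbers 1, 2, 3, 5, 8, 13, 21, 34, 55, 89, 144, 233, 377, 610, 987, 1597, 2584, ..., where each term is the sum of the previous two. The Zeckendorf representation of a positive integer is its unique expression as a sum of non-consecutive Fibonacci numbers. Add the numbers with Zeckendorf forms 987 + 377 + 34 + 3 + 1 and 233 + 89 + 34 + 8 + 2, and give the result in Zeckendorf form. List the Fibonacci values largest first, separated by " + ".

The two numbers are 1402 and 366, so their sum is 1768.
largest Fibonacci ≤ 1768 is 1597; 1768 − 1597 = 171
largest Fibonacci ≤ 171 is 144; 171 − 144 = 27
largest Fibonacci ≤ 27 is 21; 27 − 21 = 6
largest Fibonacci ≤ 6 is 5; 6 − 5 = 1
largest Fibonacci ≤ 1 is 1; 1 − 1 = 0

1597 + 144 + 21 + 5 + 1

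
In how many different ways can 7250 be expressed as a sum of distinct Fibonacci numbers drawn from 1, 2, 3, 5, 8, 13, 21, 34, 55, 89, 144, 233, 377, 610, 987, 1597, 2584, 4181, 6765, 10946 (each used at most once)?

49

7250 = 6765+377+89+13+5+1 = 6765+377+89+13+3+2+1 = 6765+377+55+34+13+5+1 = 6765+233+144+89+13+5+1 = … (45 more), for 49 in all.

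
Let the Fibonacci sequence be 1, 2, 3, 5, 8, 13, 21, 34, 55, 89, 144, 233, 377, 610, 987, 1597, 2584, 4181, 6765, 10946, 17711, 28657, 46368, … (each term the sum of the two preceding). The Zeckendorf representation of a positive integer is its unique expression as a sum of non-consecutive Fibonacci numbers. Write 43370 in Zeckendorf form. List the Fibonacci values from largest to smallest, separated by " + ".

Greedily peel off the largest Fibonacci term at each step:
largest Fibonacci ≤ 43370 is 28657; 43370 − 28657 = 14713
largest Fibonacci ≤ 14713 is 10946; 14713 − 10946 = 3767
largest Fibonacci ≤ 3767 is 2584; 3767 − 2584 = 1183
largest Fibonacci ≤ 1183 is 987; 1183 − 987 = 196
largest Fibonacci ≤ 196 is 144; 196 − 144 = 52
largest Fibonacci ≤ 52 is 34; 52 − 34 = 18
largest Fibonacci ≤ 18 is 13; 18 − 13 = 5
largest Fibonacci ≤ 5 is 5; 5 − 5 = 0
So 43370 = 28657 + 10946 + 2584 + 987 + 144 + 34 + 13 + 5, with no two terms consecutive in the sequence.

28657 + 10946 + 2584 + 987 + 144 + 34 + 13 + 5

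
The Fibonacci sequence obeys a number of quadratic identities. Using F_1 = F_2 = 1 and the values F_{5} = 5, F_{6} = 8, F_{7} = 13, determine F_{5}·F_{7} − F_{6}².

1

5·13 − 8² = 65 − 64 = 1. (Cassini's identity: F_{k−1}F_{k+1} − F_k² = (−1)^k.)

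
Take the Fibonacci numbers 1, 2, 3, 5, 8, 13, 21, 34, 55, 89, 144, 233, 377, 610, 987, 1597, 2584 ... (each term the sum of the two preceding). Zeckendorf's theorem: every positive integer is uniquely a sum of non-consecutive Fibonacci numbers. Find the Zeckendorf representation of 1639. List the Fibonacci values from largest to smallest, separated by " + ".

1597 + 34 + 8

Greedily peel off the largest Fibonacci term at each step:
1639 − 1597 = 42
42 − 34 = 8
8 − 8 = 0
So 1639 = 1597 + 34 + 8, with no two terms consecutive in the sequence.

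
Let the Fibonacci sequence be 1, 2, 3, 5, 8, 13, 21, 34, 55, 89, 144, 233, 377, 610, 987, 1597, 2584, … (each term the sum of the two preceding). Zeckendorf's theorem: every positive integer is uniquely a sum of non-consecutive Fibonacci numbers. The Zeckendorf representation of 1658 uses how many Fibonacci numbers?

1658: greatest Fibonacci not exceeding it is 1597, leaving 61
61: greatest Fibonacci not exceeding it is 55, leaving 6
6: greatest Fibonacci not exceeding it is 5, leaving 1
1: greatest Fibonacci not exceeding it is 1, leaving 0
1658 = 1597 + 55 + 5 + 1, which has 4 terms.

4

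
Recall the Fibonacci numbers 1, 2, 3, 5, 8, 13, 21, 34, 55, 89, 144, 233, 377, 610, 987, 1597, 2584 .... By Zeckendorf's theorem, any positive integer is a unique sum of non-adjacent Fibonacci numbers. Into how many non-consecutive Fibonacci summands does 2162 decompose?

take 1597 (≤ 2162); 2162 − 1597 = 565
take 377 (≤ 565); 565 − 377 = 188
take 144 (≤ 188); 188 − 144 = 44
take 34 (≤ 44); 44 − 34 = 10
take 8 (≤ 10); 10 − 8 = 2
take 2 (≤ 2); 2 − 2 = 0
2162 = 1597 + 377 + 144 + 34 + 8 + 2, which has 6 terms.

6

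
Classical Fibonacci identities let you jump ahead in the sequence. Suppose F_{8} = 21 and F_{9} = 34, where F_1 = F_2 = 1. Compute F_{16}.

987

By the doubling identity F_{2k} = F_k(2F_{k+1} − F_k): F_{16} = 21·(2·34 − 21) = 21·47 = 987.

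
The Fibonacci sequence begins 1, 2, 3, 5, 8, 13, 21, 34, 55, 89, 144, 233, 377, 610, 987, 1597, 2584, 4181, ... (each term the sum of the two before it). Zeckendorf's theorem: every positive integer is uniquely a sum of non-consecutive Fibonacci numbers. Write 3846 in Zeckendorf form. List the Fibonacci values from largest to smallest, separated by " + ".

take 2584 (≤ 3846); 3846 − 2584 = 1262
take 987 (≤ 1262); 1262 − 987 = 275
take 233 (≤ 275); 275 − 233 = 42
take 34 (≤ 42); 42 − 34 = 8
take 8 (≤ 8); 8 − 8 = 0
So 3846 = 2584 + 987 + 233 + 34 + 8, with no two terms consecutive in the sequence.

2584 + 987 + 233 + 34 + 8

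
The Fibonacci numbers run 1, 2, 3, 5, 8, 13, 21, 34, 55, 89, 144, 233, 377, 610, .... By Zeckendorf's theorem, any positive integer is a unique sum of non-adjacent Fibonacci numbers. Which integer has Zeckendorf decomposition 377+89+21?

377+89+21 = 487.

487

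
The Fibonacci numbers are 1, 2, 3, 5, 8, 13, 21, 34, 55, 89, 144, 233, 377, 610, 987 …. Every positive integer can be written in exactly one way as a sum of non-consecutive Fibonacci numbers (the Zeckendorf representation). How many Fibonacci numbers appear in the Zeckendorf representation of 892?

subtract 610 from 892: 282 remains
subtract 233 from 282: 49 remains
subtract 34 from 49: 15 remains
subtract 13 from 15: 2 remains
subtract 2 from 2: 0 remains
892 = 610 + 233 + 34 + 13 + 2, which has 5 terms.

5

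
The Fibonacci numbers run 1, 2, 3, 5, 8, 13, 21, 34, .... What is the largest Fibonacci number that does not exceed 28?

21

21 ≤ 28 < 34, so the largest Fibonacci number not exceeding 28 is 21.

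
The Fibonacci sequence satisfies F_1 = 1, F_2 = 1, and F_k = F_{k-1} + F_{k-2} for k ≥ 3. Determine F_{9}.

34

Iterating the recurrence up to F_{4} = 3 and F_{3} = 2:
F_{5} = F_{4} + F_{3} = 3 + 2 = 5
F_{6} = F_{5} + F_{4} = 5 + 3 = 8
F_{7} = F_{6} + F_{5} = 8 + 5 = 13
F_{8} = F_{7} + F_{6} = 13 + 8 = 21
F_{9} = F_{8} + F_{7} = 21 + 13 = 34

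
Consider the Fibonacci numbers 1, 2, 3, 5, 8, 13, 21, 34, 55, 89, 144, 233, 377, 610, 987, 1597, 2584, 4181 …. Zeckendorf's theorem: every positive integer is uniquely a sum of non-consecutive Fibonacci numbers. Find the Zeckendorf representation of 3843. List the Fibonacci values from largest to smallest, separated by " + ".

2584 + 987 + 233 + 34 + 5

take 2584 (≤ 3843); 3843 − 2584 = 1259
take 987 (≤ 1259); 1259 − 987 = 272
take 233 (≤ 272); 272 − 233 = 39
take 34 (≤ 39); 39 − 34 = 5
take 5 (≤ 5); 5 − 5 = 0
So 3843 = 2584 + 987 + 233 + 34 + 5, with no two terms consecutive in the sequence.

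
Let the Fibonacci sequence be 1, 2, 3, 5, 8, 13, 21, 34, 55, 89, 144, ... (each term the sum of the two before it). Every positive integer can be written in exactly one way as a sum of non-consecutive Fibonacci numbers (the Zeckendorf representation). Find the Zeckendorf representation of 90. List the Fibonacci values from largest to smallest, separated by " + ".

largest Fibonacci ≤ 90 is 89; 90 − 89 = 1
largest Fibonacci ≤ 1 is 1; 1 − 1 = 0
So 90 = 89 + 1, with no two terms consecutive in the sequence.

89 + 1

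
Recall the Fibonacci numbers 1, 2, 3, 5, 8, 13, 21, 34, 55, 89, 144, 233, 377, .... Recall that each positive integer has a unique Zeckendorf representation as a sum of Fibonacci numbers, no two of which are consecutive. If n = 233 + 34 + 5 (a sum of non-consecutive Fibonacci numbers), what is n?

233 + 34 + 5 = 272.

272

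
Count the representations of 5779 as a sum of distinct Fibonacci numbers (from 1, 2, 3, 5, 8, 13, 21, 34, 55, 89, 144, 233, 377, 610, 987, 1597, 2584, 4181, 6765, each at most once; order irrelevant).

5779 = 4181+1597+1 = 4181+987+610+1 = 4181+987+377+233+1 = 2584+1597+987+610+1 = 4181+987+377+144+89+1 = … (10 more), for 15 in all.

15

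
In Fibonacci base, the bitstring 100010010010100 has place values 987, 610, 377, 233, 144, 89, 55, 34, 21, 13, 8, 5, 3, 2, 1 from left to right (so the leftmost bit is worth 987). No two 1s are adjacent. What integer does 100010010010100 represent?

Summing the place values of the 1 bits: 987 + 144 + 34 + 8 + 3 = 1176.

1176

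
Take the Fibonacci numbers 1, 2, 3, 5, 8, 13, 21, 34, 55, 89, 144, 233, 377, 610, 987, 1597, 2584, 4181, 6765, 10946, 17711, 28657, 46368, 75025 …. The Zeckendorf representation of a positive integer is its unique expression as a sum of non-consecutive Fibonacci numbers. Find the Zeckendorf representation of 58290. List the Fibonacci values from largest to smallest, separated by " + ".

Greedily peel off the largest Fibonacci term at each step:
46368 ≤ 58290 < 75025, so take 46368; remainder 11922
10946 ≤ 11922 < 17711, so take 10946; remainder 976
610 ≤ 976 < 987, so take 610; remainder 366
233 ≤ 366 < 377, so take 233; remainder 133
89 ≤ 133 < 144, so take 89; remainder 44
34 ≤ 44 < 55, so take 34; remainder 10
8 ≤ 10 < 13, so take 8; remainder 2
2 ≤ 2 < 3, so take 2; remainder 0
So 58290 = 46368 + 10946 + 610 + 233 + 89 + 34 + 8 + 2, with no two terms consecutive in the sequence.

46368 + 10946 + 610 + 233 + 89 + 34 + 8 + 2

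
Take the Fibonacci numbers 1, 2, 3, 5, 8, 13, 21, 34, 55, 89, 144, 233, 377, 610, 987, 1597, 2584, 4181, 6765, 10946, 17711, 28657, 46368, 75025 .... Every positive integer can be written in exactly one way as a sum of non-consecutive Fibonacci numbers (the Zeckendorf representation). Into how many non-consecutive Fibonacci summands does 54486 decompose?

46368 ≤ 54486 < 75025, so take 46368; remainder 8118
6765 ≤ 8118 < 10946, so take 6765; remainder 1353
987 ≤ 1353 < 1597, so take 987; remainder 366
233 ≤ 366 < 377, so take 233; remainder 133
89 ≤ 133 < 144, so take 89; remainder 44
34 ≤ 44 < 55, so take 34; remainder 10
8 ≤ 10 < 13, so take 8; remainder 2
2 ≤ 2 < 3, so take 2; remainder 0
54486 = 46368 + 6765 + 987 + 233 + 89 + 34 + 8 + 2, which has 8 terms.

8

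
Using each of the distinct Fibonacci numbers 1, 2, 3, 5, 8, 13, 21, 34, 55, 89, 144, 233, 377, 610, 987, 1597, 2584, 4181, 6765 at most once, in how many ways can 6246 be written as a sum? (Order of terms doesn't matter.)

24

6246 = 4181+1597+377+89+2 = 4181+1597+377+55+34+2 = 4181+1597+233+144+89+2 = 4181+987+610+377+89+2 = 4181+1597+377+55+21+13+2 = … (19 more), for 24 in all.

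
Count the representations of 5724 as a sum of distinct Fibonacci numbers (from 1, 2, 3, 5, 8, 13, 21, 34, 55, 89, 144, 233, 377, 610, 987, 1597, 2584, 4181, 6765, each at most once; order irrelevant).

Each representation comes from the Zeckendorf form by replacing some F_k with F_{k−1} + F_{k−2} where possible.
5724 = 4181+987+377+144+34+1 = 4181+987+377+144+21+13+1 = 4181+987+377+89+55+34+1 = 4181+987+377+144+21+8+5+1 = … (28 more), for 32 in all.

32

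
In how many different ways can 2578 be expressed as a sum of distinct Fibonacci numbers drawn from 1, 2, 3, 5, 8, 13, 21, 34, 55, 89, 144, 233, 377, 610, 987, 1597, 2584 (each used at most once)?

7

Each representation comes from the Zeckendorf form by replacing some F_k with F_{k−1} + F_{k−2} where possible.
2578 = 1597+610+233+89+34+13+2 = 1597+610+233+89+34+8+5+2 = 1597+610+233+89+21+13+8+5+2 = … (4 more), for 7 in all.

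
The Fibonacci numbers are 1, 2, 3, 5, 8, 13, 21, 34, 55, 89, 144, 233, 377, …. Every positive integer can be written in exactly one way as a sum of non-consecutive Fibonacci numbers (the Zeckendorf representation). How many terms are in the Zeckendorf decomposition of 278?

4

Greedily peel off the largest Fibonacci term at each step:
subtract 233 from 278: 45 remains
subtract 34 from 45: 11 remains
subtract 8 from 11: 3 remains
subtract 3 from 3: 0 remains
278 = 233 + 34 + 8 + 3, which has 4 terms.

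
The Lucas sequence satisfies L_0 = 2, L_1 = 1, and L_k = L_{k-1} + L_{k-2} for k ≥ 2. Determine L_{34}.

Iterating the recurrence up to L_{26} = 271443 and L_{25} = 167761:
L_{27} = L_{26} + L_{25} = 271443 + 167761 = 439204
L_{28} = L_{27} + L_{26} = 439204 + 271443 = 710647
L_{29} = L_{28} + L_{27} = 710647 + 439204 = 1149851
L_{30} = L_{29} + L_{28} = 1149851 + 710647 = 1860498
L_{31} = L_{30} + L_{29} = 1860498 + 1149851 = 3010349
L_{32} = L_{31} + L_{30} = 3010349 + 1860498 = 4870847
L_{33} = L_{32} + L_{31} = 4870847 + 3010349 = 7881196
L_{34} = L_{33} + L_{32} = 7881196 + 4870847 = 12752043

12752043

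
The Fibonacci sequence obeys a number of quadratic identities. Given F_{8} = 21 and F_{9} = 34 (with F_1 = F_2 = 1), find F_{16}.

By the doubling identity F_{2k} = F_k(2F_{k+1} − F_k): F_{16} = 21·(2·34 − 21) = 21·47 = 987.

987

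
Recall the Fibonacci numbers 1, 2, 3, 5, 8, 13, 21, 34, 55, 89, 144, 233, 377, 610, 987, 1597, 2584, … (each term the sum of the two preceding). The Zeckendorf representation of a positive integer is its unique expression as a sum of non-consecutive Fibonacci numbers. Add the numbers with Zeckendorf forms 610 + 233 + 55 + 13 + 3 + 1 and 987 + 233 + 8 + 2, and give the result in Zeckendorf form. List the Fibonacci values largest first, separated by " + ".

The two numbers are 915 and 1230, so their sum is 2145.
2145 − 1597 = 548
548 − 377 = 171
171 − 144 = 27
27 − 21 = 6
6 − 5 = 1
1 − 1 = 0

1597 + 377 + 144 + 21 + 5 + 1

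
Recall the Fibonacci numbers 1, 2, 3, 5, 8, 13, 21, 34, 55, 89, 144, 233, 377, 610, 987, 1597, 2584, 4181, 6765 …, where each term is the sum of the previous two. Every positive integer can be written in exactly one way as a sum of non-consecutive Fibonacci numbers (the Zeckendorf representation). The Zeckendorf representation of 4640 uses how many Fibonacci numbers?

6

take 4181 (≤ 4640); 4640 − 4181 = 459
take 377 (≤ 459); 459 − 377 = 82
take 55 (≤ 82); 82 − 55 = 27
take 21 (≤ 27); 27 − 21 = 6
take 5 (≤ 6); 6 − 5 = 1
take 1 (≤ 1); 1 − 1 = 0
4640 = 4181 + 377 + 55 + 21 + 5 + 1, which has 6 terms.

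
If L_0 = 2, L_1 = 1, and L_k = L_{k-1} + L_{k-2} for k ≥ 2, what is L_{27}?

Iterating the recurrence up to L_{20} = 15127 and L_{19} = 9349:
L_{21} = L_{20} + L_{19} = 15127 + 9349 = 24476
L_{22} = L_{21} + L_{20} = 24476 + 15127 = 39603
L_{23} = L_{22} + L_{21} = 39603 + 24476 = 64079
L_{24} = L_{23} + L_{22} = 64079 + 39603 = 103682
L_{25} = L_{24} + L_{23} = 103682 + 64079 = 167761
L_{26} = L_{25} + L_{24} = 167761 + 103682 = 271443
L_{27} = L_{26} + L_{25} = 271443 + 167761 = 439204

439204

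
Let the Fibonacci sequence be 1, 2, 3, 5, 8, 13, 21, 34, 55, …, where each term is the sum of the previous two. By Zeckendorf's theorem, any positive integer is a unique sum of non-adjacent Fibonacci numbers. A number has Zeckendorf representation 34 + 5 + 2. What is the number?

34 + 5 + 2 = 41.

41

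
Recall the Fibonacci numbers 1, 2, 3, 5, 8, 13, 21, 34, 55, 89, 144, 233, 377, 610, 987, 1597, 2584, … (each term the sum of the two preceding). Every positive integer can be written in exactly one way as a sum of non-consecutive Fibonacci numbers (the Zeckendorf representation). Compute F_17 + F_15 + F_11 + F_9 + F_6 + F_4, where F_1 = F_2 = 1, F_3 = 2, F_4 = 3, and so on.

2341

F_17 + F_15 + F_11 + F_9 + F_6 + F_4 = 1597 + 610 + 89 + 34 + 8 + 3 = 2341.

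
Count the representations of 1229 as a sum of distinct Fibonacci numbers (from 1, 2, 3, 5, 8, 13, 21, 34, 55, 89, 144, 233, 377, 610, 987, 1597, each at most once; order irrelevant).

16

Each representation comes from the Zeckendorf form by replacing some F_k with F_{k−1} + F_{k−2} where possible.
1229 = 987+233+8+1 = 987+233+5+3+1 = 987+144+89+8+1 = 610+377+233+8+1 = 987+144+89+5+3+1 = … (11 more), for 16 in all.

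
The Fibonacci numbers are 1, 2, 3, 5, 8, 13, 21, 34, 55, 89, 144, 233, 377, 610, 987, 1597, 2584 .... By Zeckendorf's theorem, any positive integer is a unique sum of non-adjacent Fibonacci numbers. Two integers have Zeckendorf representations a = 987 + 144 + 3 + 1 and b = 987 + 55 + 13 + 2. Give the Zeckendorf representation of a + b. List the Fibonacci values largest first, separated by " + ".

The two numbers are 1135 and 1057, so their sum is 2192.
take 1597 (≤ 2192); 2192 − 1597 = 595
take 377 (≤ 595); 595 − 377 = 218
take 144 (≤ 218); 218 − 144 = 74
take 55 (≤ 74); 74 − 55 = 19
take 13 (≤ 19); 19 − 13 = 6
take 5 (≤ 6); 6 − 5 = 1
take 1 (≤ 1); 1 − 1 = 0

1597 + 377 + 144 + 55 + 13 + 5 + 1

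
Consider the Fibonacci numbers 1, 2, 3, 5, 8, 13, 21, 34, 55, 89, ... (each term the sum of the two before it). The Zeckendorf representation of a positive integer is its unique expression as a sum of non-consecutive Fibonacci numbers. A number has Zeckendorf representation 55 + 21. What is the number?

76

55 + 21 = 76.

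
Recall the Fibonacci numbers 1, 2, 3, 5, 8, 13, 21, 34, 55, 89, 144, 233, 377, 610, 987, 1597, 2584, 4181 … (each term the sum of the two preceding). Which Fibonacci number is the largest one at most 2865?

2584 ≤ 2865 < 4181, so the largest Fibonacci number not exceeding 2865 is 2584.

2584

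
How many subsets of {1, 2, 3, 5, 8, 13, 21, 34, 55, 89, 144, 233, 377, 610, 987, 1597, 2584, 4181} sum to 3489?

18

Each representation comes from the Zeckendorf form by replacing some F_k with F_{k−1} + F_{k−2} where possible.
3489 = 2584+610+233+55+5+2 = 2584+610+233+34+21+5+2 = 2584+610+144+89+55+5+2 = 1597+987+610+233+55+5+2 = … (14 more), for 18 in all.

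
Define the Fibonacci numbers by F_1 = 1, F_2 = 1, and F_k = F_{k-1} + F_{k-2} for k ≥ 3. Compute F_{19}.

4181

Iterating the recurrence up to F_{12} = 144 and F_{11} = 89:
F_{13} = F_{12} + F_{11} = 144 + 89 = 233
F_{14} = F_{13} + F_{12} = 233 + 144 = 377
F_{15} = F_{14} + F_{13} = 377 + 233 = 610
F_{16} = F_{15} + F_{14} = 610 + 377 = 987
F_{17} = F_{16} + F_{15} = 987 + 610 = 1597
F_{18} = F_{17} + F_{16} = 1597 + 987 = 2584
F_{19} = F_{18} + F_{17} = 2584 + 1597 = 4181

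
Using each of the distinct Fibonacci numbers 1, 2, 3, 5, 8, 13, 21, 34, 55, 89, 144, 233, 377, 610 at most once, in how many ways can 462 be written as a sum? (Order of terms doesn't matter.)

Starting from the Zeckendorf form and repeatedly splitting a term F_k into F_{k−1} + F_{k−2} (when neither is already used) reaches every representation.
462 = 377+55+21+8+1 = 377+55+21+5+3+1 = 233+144+55+21+8+1 = 377+55+13+8+5+3+1 = 233+144+55+21+5+3+1 = … (4 more), for 9 in all.

9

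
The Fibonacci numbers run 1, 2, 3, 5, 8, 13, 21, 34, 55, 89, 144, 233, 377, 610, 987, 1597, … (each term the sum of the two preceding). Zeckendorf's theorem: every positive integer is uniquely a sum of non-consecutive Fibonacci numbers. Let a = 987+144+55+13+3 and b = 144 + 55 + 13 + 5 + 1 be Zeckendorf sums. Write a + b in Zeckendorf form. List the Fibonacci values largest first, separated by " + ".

The two numbers are 1202 and 218, so their sum is 1420.
largest Fibonacci ≤ 1420 is 987; 1420 − 987 = 433
largest Fibonacci ≤ 433 is 377; 433 − 377 = 56
largest Fibonacci ≤ 56 is 55; 56 − 55 = 1
largest Fibonacci ≤ 1 is 1; 1 − 1 = 0

987 + 377 + 55 + 1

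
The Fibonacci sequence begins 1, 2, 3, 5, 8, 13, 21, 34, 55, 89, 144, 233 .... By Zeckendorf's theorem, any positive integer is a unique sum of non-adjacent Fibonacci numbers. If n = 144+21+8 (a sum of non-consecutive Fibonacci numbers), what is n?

144+21+8 = 173.

173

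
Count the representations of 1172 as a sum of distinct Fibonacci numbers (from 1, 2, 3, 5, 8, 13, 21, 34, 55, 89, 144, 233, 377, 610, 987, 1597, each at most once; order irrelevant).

10

Each representation comes from the Zeckendorf form by replacing some F_k with F_{k−1} + F_{k−2} where possible.
1172 = 987+144+34+5+2 = 987+144+21+13+5+2 = 987+89+55+34+5+2 = 610+377+144+34+5+2 = … (6 more), for 10 in all.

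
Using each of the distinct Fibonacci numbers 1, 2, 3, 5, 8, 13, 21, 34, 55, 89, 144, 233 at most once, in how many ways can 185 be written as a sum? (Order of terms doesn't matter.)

185 = 144+34+5+2 = 144+21+13+5+2 = 89+55+34+5+2 = … (1 more), for 4 in all.

4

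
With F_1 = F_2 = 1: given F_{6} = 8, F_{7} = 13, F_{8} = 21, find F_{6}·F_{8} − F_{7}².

-1

8·21 − 13² = 168 − 169 = -1. (Cassini's identity: F_{k−1}F_{k+1} − F_k² = (−1)^k.)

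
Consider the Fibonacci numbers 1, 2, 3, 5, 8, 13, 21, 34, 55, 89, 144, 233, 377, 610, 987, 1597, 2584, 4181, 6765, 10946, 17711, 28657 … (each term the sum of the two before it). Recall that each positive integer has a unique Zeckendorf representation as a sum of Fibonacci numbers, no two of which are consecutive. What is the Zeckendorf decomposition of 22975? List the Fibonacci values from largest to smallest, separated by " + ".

22975 − 17711 = 5264
5264 − 4181 = 1083
1083 − 987 = 96
96 − 89 = 7
7 − 5 = 2
2 − 2 = 0
So 22975 = 17711 + 4181 + 987 + 89 + 5 + 2, with no two terms consecutive in the sequence.

17711 + 4181 + 987 + 89 + 5 + 2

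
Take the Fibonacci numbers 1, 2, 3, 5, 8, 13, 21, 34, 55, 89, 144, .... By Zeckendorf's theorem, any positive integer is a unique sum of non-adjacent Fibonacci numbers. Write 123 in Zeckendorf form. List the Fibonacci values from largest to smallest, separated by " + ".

subtract 89 from 123: 34 remains
subtract 34 from 34: 0 remains
So 123 = 89 + 34, with no two terms consecutive in the sequence.

89 + 34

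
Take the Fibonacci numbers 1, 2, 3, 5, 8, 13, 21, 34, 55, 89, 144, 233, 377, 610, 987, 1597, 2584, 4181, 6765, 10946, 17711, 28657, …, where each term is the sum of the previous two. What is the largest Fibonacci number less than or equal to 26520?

17711

17711 ≤ 26520 < 28657, so the largest Fibonacci number not exceeding 26520 is 17711.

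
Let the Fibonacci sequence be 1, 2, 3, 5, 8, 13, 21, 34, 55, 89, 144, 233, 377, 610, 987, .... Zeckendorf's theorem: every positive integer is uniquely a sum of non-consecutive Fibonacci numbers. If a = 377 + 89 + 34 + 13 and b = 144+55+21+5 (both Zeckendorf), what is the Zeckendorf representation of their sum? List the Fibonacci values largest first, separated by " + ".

The two numbers are 513 and 225, so their sum is 738.
Greedy algorithm:
largest Fibonacci ≤ 738 is 610; 738 − 610 = 128
largest Fibonacci ≤ 128 is 89; 128 − 89 = 39
largest Fibonacci ≤ 39 is 34; 39 − 34 = 5
largest Fibonacci ≤ 5 is 5; 5 − 5 = 0

610 + 89 + 34 + 5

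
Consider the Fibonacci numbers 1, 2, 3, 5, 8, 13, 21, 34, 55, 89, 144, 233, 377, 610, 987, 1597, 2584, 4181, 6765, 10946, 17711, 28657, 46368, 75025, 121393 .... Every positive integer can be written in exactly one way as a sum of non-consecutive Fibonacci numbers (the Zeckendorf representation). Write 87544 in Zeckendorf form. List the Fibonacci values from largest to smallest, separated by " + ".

75025 + 10946 + 987 + 377 + 144 + 55 + 8 + 2

75025 ≤ 87544 < 121393, so take 75025; remainder 12519
10946 ≤ 12519 < 17711, so take 10946; remainder 1573
987 ≤ 1573 < 1597, so take 987; remainder 586
377 ≤ 586 < 610, so take 377; remainder 209
144 ≤ 209 < 233, so take 144; remainder 65
55 ≤ 65 < 89, so take 55; remainder 10
8 ≤ 10 < 13, so take 8; remainder 2
2 ≤ 2 < 3, so take 2; remainder 0
So 87544 = 75025 + 10946 + 987 + 377 + 144 + 55 + 8 + 2, with no two terms consecutive in the sequence.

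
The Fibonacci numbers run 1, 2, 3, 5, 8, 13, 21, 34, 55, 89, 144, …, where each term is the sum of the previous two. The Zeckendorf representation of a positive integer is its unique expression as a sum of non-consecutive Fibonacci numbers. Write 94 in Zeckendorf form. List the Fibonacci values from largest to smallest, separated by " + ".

89 + 5

94 − 89 = 5
5 − 5 = 0
So 94 = 89 + 5, with no two terms consecutive in the sequence.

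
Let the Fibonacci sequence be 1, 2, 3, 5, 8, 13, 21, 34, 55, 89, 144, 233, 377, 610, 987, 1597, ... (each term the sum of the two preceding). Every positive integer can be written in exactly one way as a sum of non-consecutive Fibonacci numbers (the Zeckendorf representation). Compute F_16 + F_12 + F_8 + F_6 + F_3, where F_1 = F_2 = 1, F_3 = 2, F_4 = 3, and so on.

1162

F_16 + F_12 + F_8 + F_6 + F_3 = 987 + 144 + 21 + 8 + 2 = 1162.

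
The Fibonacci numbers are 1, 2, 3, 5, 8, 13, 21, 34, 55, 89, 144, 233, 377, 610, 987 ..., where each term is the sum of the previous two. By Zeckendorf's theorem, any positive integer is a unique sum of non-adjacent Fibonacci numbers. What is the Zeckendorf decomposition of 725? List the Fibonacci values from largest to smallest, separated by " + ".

Greedy algorithm:
take 610 (≤ 725); 725 − 610 = 115
take 89 (≤ 115); 115 − 89 = 26
take 21 (≤ 26); 26 − 21 = 5
take 5 (≤ 5); 5 − 5 = 0
So 725 = 610 + 89 + 21 + 5, with no two terms consecutive in the sequence.

610 + 89 + 21 + 5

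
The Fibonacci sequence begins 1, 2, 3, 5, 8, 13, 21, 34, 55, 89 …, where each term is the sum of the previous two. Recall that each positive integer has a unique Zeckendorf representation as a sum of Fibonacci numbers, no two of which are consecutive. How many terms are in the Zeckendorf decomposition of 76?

2

Greedy algorithm:
largest Fibonacci ≤ 76 is 55; 76 − 55 = 21
largest Fibonacci ≤ 21 is 21; 21 − 21 = 0
76 = 55 + 21, which has 2 terms.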